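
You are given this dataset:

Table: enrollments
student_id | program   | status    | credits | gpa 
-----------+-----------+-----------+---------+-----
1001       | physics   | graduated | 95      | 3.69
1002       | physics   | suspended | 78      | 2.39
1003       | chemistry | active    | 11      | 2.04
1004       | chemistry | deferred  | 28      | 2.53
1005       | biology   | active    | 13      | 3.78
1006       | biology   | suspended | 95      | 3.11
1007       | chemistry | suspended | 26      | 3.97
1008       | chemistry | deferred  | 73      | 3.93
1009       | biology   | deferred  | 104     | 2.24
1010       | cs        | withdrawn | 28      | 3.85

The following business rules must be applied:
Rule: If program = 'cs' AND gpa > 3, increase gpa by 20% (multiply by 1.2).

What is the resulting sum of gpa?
32.3

Step 1: Find records where program = 'cs' AND gpa > 3
Step 2: 1 records match, summing to 3.85
Step 3: After multiplier: 3.85 × 1.2 = 4.62
Step 4: Unaffected records sum: 27.68
Step 5: Final sum = 4.62 + 27.68 = 32.3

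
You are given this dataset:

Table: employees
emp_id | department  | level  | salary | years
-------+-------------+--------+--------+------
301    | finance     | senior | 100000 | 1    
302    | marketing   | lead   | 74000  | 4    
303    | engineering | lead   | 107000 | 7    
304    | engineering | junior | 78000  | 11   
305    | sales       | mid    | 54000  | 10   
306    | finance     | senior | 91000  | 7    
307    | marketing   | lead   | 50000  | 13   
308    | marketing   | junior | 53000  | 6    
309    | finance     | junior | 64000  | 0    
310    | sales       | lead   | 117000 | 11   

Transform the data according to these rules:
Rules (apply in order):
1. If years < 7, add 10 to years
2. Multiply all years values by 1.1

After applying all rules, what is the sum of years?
121.0

Step 1: Apply Rule 1 - Add 10 to records with years < 7
  - 4 records affected: 11 + (4 × 10) = 51
  - Unaffected records: 59
  - Sum after Rule 1: 110
Step 2: Apply Rule 2 - Multiply all by 1.1
  - 110 × 1.1 = 121.0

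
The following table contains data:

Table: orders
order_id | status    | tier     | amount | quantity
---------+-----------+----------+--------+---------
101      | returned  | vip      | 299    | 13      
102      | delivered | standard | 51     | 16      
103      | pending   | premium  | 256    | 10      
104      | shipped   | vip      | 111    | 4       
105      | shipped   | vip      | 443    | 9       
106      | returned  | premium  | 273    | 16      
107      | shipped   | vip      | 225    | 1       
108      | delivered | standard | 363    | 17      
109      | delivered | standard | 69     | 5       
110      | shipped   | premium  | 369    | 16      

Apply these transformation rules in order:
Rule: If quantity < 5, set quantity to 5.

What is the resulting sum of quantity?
112

Step 1: 2 records have quantity < 5
Step 2: These records originally summed to 5
Step 3: After setting to minimum: 2 × 5 = 10
Step 4: Unaffected records sum: 102
Step 5: Final sum = 10 + 102 = 112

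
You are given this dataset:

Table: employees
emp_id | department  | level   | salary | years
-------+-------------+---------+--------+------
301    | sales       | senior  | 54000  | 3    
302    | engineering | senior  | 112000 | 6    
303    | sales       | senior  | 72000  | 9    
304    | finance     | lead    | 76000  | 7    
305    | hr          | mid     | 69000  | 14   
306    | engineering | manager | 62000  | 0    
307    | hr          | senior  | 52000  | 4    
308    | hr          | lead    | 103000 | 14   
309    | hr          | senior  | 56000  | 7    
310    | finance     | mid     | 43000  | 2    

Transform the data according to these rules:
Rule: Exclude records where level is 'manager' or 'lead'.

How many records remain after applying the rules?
7

Step 1: Count records to exclude
  - 1 (manager) + 2 (lead) = 3 records
Step 2: Total records: 10
Step 3: Remaining = 10 - 3 = 7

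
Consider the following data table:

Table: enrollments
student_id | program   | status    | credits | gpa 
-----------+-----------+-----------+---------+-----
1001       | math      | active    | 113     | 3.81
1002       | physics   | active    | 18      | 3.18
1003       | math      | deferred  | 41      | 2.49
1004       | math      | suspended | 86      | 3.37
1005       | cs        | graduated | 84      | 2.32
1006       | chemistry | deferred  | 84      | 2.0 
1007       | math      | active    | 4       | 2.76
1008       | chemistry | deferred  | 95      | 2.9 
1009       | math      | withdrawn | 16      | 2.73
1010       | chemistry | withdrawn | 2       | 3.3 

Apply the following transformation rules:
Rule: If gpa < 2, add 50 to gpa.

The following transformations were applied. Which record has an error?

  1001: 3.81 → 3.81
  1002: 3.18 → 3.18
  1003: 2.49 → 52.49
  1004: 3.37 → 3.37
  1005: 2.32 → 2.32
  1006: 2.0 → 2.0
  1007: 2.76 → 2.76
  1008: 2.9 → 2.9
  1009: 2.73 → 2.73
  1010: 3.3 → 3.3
Record 1003 has an error. The correct transformed value should be 2.49, not 52.49.

Step 1: Check each record against the rule
Step 2: Record 1003 has gpa = 2.49
Step 3: Since 2.49 >= 2, the bonus should not have been applied
Step 4: Correct value = 2.49, but claimed value = 52.49
Conclusion: Record 1003 has the error.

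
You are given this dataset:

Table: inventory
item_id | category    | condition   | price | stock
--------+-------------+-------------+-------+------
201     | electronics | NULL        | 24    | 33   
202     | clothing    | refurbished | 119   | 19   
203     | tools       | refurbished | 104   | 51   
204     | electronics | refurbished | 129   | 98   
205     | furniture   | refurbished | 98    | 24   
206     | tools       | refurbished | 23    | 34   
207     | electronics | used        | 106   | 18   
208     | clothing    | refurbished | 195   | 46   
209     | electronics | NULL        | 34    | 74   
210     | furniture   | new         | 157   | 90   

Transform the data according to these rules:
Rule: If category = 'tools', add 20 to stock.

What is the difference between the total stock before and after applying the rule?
40

Step 1: Original sum of stock = 487
Step 2: 2 records have category = 'tools'
Step 3: Each affected record changes by 20
Step 4: Total change = 2 × 20 = 40
Step 5: New sum = 487 + 40 = 527
Step 6: Difference = |527 - 487| = 40
        (Sum increased by 40)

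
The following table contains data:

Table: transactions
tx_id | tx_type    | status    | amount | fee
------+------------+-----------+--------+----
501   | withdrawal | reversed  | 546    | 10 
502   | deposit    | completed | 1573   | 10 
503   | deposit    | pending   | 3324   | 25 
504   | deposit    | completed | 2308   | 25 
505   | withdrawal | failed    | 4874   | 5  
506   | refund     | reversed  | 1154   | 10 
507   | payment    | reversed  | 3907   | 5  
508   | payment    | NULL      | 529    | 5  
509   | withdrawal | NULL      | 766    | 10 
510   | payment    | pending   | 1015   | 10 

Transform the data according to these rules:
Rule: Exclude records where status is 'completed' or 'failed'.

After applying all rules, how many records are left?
7

Step 1: Count records to exclude
  - 2 (completed) + 1 (failed) = 3 records
Step 2: Total records: 10
Step 3: Remaining = 10 - 3 = 7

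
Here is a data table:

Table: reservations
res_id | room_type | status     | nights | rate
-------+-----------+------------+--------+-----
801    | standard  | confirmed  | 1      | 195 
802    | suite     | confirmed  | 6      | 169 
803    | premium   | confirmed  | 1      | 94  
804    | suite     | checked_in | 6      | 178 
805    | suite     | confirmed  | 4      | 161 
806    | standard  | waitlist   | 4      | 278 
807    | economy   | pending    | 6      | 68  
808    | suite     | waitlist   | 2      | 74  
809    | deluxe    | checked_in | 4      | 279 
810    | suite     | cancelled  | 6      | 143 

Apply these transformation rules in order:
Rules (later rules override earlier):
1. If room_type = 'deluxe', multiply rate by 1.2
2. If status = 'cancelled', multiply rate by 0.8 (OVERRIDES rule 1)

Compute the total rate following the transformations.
1666.2

Step 1: Rule 2 takes priority for records with status = 'cancelled'
  - 1 records: 143 × 0.8 = 114.4
Step 2: Rule 1 applies to remaining records with room_type = 'deluxe'
  - 1 records: 279 × 1.2 = 334.8
Step 3: Other records unchanged: 1217
Step 4: Final sum = 114.4 + 334.8 + 1217 = 1666.2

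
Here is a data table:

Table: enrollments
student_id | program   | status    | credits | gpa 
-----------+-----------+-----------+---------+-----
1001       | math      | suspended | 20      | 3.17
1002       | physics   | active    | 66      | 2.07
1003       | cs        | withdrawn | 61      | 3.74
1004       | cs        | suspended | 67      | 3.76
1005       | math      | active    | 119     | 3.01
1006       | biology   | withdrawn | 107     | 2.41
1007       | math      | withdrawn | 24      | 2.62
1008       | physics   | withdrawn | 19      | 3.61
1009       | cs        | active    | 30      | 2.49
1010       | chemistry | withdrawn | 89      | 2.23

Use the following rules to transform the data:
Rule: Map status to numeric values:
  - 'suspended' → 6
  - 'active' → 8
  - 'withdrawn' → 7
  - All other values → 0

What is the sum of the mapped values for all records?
71

Step 1: Apply mapping to each record
Step 2: Count by status:
  'suspended': 2 records × 6 = 12
  'active': 3 records × 8 = 24
  'withdrawn': 5 records × 7 = 35
Step 3: Sum all mapped values = 71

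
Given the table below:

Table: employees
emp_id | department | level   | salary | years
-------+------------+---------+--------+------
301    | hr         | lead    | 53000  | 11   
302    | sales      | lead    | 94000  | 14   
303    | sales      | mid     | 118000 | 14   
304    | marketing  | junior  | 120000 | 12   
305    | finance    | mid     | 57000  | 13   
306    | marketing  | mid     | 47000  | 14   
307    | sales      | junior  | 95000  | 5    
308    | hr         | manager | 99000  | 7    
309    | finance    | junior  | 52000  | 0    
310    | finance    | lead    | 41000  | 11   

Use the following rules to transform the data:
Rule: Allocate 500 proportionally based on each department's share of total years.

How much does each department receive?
finance: 118.81, hr: 89.11, marketing: 128.71, sales: 163.37

Step 1: Calculate total years = 101
Step 2: Calculate each department's proportion:
  finance: 24/101 = 23.76% → 118.81
  hr: 18/101 = 17.82% → 89.11
  marketing: 26/101 = 25.74% → 128.71
  sales: 33/101 = 32.67% → 163.37
Step 3: Verify: sum of allocations ≈ 500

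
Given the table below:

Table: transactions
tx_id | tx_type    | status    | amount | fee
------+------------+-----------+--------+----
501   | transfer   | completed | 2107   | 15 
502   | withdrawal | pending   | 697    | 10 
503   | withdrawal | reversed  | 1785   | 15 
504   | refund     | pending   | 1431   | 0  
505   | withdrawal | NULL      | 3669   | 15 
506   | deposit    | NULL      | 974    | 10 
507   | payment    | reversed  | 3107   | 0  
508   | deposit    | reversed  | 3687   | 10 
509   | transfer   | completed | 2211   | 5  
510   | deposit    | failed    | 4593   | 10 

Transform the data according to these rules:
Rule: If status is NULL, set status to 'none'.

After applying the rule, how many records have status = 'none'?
2

Step 1: Count records where status IS NULL
Step 2: Found 2 records with NULL status
Step 3: These records will have status set to 'none'
Step 4: Records already having status = 'none': 0
Step 5: Answer: 2 + 0 = 2 records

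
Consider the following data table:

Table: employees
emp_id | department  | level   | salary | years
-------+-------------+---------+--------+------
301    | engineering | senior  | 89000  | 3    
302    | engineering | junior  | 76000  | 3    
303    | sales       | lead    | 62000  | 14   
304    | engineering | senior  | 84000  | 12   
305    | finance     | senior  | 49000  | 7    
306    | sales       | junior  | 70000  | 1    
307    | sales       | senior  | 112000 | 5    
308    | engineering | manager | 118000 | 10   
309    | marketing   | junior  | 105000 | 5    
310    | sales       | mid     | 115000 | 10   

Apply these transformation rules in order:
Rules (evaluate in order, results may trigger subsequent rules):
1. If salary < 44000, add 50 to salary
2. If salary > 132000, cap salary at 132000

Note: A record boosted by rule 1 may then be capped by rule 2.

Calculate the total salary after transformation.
880000

Step 1: Apply rule 1 to records with salary < 44000
  - 0 records get bonus of 50
  - Of these, 0 records then exceed 132000 and get capped
Step 2: Apply rule 2 to records with salary > 132000
  - 0 records (original) are capped
Step 3: Calculate final sum = 880000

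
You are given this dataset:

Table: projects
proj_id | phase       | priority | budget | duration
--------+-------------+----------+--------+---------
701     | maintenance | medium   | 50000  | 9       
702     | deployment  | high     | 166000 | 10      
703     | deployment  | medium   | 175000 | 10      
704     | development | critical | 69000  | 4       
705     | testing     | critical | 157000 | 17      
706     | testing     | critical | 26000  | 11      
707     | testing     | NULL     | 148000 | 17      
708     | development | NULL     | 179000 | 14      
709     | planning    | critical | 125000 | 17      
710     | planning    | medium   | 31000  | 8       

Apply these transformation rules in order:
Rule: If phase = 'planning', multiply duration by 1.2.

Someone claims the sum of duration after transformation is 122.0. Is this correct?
Yes, the result is correct.

Step 1: Calculate the correct sum after transformation
Step 2: Apply multiplier 1.2 to records where phase = 'planning'
Step 3: Correct result = 122.0
Step 4: Claimed result = 122.0
Step 5: 122.0 = 122.0 ✓
Conclusion: The claimed result is correct.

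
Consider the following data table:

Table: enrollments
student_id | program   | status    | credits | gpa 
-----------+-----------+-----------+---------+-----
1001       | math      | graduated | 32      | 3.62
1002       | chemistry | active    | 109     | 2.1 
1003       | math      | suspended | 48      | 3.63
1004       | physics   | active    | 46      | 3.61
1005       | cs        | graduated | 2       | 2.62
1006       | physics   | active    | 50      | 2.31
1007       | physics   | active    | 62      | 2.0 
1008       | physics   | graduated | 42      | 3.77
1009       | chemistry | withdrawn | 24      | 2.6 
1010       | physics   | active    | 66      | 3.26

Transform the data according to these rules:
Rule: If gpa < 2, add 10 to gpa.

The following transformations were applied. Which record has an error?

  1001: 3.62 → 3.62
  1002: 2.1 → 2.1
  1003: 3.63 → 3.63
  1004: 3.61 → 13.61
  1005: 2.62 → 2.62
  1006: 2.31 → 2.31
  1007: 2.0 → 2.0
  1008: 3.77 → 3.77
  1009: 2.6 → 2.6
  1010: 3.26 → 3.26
Record 1004 has an error. The correct transformed value should be 3.61, not 13.61.

Step 1: Check each record against the rule
Step 2: Record 1004 has gpa = 3.61
Step 3: Since 3.61 >= 2, the bonus should not have been applied
Step 4: Correct value = 3.61, but claimed value = 13.61
Conclusion: Record 1004 has the error.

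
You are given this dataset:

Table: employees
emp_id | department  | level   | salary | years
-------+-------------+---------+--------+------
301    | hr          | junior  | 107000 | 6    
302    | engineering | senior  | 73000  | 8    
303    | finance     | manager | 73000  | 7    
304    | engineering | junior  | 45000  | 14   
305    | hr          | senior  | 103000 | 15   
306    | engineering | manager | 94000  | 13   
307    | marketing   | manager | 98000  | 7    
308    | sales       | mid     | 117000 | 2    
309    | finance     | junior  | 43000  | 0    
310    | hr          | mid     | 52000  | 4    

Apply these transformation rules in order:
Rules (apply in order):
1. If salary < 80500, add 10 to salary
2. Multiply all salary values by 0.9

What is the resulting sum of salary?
724545.0

Step 1: Apply Rule 1 - Add 10 to records with salary < 80500
  - 5 records affected: 286000 + (5 × 10) = 286050
  - Unaffected records: 519000
  - Sum after Rule 1: 805050
Step 2: Apply Rule 2 - Multiply all by 0.9
  - 805050 × 0.9 = 724545.0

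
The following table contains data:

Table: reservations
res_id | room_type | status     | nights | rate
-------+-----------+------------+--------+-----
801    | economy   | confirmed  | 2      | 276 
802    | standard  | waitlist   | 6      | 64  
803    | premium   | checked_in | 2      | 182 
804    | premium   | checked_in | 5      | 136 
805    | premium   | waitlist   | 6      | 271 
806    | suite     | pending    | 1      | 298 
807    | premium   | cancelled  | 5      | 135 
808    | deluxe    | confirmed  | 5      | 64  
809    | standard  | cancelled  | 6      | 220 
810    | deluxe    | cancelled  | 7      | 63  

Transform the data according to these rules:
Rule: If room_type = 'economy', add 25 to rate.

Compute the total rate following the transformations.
1734

Step 1: Count records where room_type = 'economy': 1
Step 2: Total bonus added: 1 × 25 = 25
Step 3: Original sum of rate: 1709
Step 4: Final sum = 1709 + 25 = 1734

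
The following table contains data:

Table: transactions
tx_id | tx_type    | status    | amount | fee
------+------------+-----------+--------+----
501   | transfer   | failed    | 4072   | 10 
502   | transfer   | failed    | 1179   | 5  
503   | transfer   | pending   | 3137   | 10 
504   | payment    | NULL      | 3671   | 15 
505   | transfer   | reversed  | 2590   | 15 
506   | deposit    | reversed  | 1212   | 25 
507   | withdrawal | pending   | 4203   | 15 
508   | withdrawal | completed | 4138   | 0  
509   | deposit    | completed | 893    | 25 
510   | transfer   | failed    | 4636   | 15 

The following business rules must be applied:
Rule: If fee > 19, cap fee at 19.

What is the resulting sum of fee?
123

Step 1: 2 records have fee > 19
Step 2: These records originally summed to 50
Step 3: After capping: 2 × 19 = 38
Step 4: Unaffected records sum: 85
Step 5: Final sum = 38 + 85 = 123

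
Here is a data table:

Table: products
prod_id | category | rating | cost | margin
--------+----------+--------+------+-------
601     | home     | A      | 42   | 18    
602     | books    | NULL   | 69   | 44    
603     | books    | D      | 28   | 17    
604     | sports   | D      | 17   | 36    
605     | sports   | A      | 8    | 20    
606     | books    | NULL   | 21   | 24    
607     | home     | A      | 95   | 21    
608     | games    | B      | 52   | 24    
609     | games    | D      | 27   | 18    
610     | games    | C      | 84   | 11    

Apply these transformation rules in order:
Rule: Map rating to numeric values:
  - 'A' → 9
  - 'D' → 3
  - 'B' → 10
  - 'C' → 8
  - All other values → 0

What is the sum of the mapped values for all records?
54

Step 1: Apply mapping to each record
Step 2: Count by status:
  'A': 3 records × 9 = 27
  'D': 3 records × 3 = 9
  'B': 1 records × 10 = 10
  'C': 1 records × 8 = 8
Step 3: Sum all mapped values = 54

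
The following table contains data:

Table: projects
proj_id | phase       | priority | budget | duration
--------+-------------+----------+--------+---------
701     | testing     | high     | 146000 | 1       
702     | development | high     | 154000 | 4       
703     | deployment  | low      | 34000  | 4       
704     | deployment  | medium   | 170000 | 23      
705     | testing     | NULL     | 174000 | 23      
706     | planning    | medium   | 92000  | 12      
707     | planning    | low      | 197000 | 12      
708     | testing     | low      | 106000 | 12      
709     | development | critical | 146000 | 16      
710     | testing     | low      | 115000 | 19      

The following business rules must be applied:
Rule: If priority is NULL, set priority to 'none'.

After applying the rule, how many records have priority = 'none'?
1

Step 1: Count records where priority IS NULL
Step 2: Found 1 records with NULL priority
Step 3: These records will have priority set to 'none'
Step 4: Records already having priority = 'none': 0
Step 5: Answer: 1 + 0 = 1 records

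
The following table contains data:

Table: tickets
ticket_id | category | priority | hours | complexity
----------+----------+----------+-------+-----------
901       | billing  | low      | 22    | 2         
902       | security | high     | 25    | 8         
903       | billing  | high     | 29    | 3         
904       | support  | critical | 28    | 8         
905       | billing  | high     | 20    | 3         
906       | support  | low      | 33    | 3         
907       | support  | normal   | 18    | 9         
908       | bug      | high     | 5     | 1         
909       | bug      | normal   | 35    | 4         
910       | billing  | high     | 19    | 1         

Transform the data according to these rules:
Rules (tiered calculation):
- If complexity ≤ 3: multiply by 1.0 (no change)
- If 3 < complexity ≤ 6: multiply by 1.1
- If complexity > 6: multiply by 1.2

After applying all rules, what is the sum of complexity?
47.4

Step 1: Tier 1 (complexity ≤ 3): 6 records, sum = 13 × 1.0 = 13.0
Step 2: Tier 2 (3 < complexity ≤ 6): 1 records, sum = 4 × 1.1 = 4.4
Step 3: Tier 3 (complexity > 6): 3 records, sum = 25 × 1.2 = 30.0
Step 4: Final sum = 13.0 + 4.4 + 30.0 = 47.4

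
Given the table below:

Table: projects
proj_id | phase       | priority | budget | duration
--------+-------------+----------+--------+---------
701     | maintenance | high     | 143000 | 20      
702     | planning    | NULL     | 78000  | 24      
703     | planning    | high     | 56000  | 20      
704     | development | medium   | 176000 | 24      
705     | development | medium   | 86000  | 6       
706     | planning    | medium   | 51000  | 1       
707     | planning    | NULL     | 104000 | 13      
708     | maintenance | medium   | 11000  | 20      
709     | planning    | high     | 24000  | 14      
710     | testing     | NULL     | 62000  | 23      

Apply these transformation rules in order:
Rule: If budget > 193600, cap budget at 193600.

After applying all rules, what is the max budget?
176000

Step 1: Original maximum budget = 176000
Step 2: Check cap of 193600 against maximum
Step 3: No records exceed the cap (max 176000 <= cap 193600), so no capping applies
Step 4: Maximum after transformation = 176000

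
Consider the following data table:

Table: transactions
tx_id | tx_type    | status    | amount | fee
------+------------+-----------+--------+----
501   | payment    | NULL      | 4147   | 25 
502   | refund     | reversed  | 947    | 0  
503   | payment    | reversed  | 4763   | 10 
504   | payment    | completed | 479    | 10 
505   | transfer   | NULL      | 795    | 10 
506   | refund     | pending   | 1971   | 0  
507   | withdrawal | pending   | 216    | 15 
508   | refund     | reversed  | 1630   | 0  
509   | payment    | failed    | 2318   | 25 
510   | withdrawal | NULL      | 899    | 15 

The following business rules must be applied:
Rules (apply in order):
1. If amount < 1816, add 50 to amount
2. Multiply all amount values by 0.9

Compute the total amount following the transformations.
16618.5

Step 1: Apply Rule 1 - Add 50 to records with amount < 1816
  - 6 records affected: 4966 + (6 × 50) = 5266
  - Unaffected records: 13199
  - Sum after Rule 1: 18465
Step 2: Apply Rule 2 - Multiply all by 0.9
  - 18465 × 0.9 = 16618.5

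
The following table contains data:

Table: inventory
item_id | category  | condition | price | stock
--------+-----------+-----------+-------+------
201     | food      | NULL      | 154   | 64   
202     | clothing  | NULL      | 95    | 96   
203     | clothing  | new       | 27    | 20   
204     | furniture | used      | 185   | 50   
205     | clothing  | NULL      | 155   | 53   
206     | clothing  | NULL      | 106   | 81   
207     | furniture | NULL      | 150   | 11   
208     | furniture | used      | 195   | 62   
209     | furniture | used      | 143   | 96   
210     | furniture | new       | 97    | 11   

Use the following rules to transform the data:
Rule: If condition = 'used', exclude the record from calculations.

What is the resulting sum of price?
784

Step 1: Identify records where condition = 'used'
Step 2: The excluded records sum to 523
Step 3: Original total price = 1307
Step 4: Remaining total = 1307 - 523 = 784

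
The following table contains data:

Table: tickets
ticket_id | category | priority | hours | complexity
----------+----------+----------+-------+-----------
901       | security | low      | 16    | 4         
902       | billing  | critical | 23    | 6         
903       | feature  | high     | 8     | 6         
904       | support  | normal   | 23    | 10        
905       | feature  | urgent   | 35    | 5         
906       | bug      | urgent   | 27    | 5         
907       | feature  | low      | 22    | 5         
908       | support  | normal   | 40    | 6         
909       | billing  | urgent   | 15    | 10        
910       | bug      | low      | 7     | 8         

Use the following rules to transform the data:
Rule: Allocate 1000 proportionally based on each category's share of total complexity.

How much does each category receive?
billing: 246.15, bug: 200.0, feature: 246.15, security: 61.54, support: 246.15

Step 1: Calculate total complexity = 65
Step 2: Calculate each category's proportion:
  billing: 16/65 = 24.62% → 246.15
  bug: 13/65 = 20.00% → 200.0
  feature: 16/65 = 24.62% → 246.15
  security: 4/65 = 6.15% → 61.54
  support: 16/65 = 24.62% → 246.15
Step 3: Verify: sum of allocations ≈ 1000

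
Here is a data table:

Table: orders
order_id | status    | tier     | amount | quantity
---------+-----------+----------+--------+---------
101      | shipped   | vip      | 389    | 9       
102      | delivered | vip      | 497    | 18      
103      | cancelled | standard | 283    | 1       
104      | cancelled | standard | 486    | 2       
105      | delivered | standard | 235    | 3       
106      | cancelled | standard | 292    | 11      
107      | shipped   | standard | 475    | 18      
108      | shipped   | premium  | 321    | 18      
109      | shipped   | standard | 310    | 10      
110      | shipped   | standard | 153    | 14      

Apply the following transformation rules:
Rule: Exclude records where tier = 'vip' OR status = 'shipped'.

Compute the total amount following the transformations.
1296

Step 1: Find records where tier = 'vip' OR status = 'shipped'
Step 2: 6 records match, summing to 2145
Step 3: Original sum: 3441
Step 4: Remaining sum = 3441 - 2145 = 1296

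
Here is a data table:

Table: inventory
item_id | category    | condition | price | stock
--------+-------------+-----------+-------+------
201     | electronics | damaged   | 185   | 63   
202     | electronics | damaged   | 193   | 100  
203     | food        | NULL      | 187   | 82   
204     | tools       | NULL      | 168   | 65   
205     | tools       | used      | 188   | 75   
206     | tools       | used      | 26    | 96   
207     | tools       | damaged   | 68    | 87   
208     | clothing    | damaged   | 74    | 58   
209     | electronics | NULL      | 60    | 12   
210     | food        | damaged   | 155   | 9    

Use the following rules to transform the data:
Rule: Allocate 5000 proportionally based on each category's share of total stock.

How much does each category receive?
clothing: 448.22, electronics: 1352.4, food: 703.25, tools: 2496.14

Step 1: Calculate total stock = 647
Step 2: Calculate each category's proportion:
  clothing: 58/647 = 8.96% → 448.22
  electronics: 175/647 = 27.05% → 1352.4
  food: 91/647 = 14.06% → 703.25
  tools: 323/647 = 49.92% → 2496.14
Step 3: Verify: sum of allocations ≈ 5000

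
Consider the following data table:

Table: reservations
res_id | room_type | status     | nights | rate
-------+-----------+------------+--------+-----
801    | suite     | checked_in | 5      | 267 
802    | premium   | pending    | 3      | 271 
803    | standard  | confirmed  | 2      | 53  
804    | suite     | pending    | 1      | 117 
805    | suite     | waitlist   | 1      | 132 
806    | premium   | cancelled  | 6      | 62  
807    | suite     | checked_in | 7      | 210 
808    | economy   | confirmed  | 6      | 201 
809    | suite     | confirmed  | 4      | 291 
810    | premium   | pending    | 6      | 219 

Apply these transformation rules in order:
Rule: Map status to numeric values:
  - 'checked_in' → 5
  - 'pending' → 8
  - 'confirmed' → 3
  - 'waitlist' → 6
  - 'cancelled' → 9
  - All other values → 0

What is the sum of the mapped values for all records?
58

Step 1: Apply mapping to each record
Step 2: Count by status:
  'checked_in': 2 records × 5 = 10
  'pending': 3 records × 8 = 24
  'confirmed': 3 records × 3 = 9
  'waitlist': 1 records × 6 = 6
  'cancelled': 1 records × 9 = 9
Step 3: Sum all mapped values = 58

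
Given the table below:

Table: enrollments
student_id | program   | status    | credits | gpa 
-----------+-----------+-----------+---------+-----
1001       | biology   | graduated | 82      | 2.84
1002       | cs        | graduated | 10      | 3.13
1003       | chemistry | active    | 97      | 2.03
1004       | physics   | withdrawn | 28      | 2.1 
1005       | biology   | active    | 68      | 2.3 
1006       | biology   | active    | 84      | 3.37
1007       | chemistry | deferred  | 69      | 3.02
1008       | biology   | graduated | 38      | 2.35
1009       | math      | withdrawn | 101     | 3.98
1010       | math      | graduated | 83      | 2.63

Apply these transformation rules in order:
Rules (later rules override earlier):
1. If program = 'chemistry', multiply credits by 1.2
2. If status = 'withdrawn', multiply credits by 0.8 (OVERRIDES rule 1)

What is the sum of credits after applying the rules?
667.4

Step 1: Rule 2 takes priority for records with status = 'withdrawn'
  - 2 records: 129 × 0.8 = 103.2
Step 2: Rule 1 applies to remaining records with program = 'chemistry'
  - 2 records: 166 × 1.2 = 199.2
Step 3: Other records unchanged: 365
Step 4: Final sum = 103.2 + 199.2 + 365 = 667.4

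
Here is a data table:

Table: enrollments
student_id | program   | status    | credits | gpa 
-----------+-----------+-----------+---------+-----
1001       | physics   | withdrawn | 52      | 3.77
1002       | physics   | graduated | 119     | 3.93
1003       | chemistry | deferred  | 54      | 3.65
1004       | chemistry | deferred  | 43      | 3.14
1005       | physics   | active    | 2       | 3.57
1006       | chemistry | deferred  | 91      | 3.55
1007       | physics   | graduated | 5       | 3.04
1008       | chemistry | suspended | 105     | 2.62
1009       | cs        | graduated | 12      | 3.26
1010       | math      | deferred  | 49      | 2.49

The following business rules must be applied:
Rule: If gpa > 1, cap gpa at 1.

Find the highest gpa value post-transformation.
1

Step 1: Original maximum gpa = 3.93
Step 2: Apply cap at 1
Step 3: 10 records had gpa > 1 and were capped
Step 4: Maximum after transformation = 1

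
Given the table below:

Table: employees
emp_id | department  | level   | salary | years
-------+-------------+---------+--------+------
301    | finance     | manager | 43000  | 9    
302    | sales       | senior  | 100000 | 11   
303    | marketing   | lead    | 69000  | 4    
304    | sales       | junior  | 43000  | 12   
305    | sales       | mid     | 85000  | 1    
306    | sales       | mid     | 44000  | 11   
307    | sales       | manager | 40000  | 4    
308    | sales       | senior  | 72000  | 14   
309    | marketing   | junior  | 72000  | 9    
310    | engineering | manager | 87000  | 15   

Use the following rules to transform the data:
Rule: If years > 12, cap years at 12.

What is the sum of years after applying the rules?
85

Step 1: 2 records have years > 12
Step 2: These records originally summed to 29
Step 3: After capping: 2 × 12 = 24
Step 4: Unaffected records sum: 61
Step 5: Final sum = 24 + 61 = 85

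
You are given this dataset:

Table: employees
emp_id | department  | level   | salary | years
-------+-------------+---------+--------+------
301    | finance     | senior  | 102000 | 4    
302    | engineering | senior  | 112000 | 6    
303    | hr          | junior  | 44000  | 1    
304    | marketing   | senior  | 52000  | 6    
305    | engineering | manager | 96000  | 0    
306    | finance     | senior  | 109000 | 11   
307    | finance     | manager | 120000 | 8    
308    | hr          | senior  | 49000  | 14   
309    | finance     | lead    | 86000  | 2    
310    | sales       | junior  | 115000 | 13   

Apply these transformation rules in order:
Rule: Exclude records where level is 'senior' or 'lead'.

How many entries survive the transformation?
4

Step 1: Count records to exclude
  - 5 (senior) + 1 (lead) = 6 records
Step 2: Total records: 10
Step 3: Remaining = 10 - 6 = 4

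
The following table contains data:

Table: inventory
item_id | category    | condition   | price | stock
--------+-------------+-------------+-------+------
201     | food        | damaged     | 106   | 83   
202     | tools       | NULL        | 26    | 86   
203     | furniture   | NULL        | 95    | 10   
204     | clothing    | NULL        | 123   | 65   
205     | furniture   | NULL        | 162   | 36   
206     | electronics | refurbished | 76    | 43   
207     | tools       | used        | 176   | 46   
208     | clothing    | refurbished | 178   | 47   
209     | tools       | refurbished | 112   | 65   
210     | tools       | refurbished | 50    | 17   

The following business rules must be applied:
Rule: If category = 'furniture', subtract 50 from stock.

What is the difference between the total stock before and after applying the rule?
100

Step 1: Original sum of stock = 498
Step 2: 2 records have category = 'furniture'
Step 3: Each affected record changes by -50
Step 4: Total change = 2 × -50 = -100
Step 5: New sum = 498 + -100 = 398
Step 6: Difference = |398 - 498| = 100
        (Sum decreased by 100)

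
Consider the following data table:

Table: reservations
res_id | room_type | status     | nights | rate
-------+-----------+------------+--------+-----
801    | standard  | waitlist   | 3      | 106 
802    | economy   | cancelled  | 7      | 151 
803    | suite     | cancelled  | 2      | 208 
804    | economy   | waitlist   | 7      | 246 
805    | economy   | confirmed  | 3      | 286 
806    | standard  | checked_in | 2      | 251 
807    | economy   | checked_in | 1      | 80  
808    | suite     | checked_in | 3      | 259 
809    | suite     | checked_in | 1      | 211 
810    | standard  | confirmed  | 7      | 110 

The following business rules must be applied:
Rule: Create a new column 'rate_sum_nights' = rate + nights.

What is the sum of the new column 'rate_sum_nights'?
1944

Step 1: For each record, compute rate + nights
Example calculations:
  106 + 3 = 109
  151 + 7 = 158
  208 + 2 = 210
  ...
Step 2: Sum all derived values
Step 3: Total = 1944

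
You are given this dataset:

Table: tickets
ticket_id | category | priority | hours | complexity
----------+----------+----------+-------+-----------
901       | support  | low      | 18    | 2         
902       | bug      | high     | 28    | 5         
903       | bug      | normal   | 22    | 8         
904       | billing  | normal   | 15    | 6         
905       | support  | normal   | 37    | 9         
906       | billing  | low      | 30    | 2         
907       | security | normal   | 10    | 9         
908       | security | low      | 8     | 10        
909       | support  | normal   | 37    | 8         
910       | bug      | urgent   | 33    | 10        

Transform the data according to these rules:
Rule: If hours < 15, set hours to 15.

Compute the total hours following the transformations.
250

Step 1: 2 records have hours < 15
Step 2: These records originally summed to 18
Step 3: After setting to minimum: 2 × 15 = 30
Step 4: Unaffected records sum: 220
Step 5: Final sum = 30 + 220 = 250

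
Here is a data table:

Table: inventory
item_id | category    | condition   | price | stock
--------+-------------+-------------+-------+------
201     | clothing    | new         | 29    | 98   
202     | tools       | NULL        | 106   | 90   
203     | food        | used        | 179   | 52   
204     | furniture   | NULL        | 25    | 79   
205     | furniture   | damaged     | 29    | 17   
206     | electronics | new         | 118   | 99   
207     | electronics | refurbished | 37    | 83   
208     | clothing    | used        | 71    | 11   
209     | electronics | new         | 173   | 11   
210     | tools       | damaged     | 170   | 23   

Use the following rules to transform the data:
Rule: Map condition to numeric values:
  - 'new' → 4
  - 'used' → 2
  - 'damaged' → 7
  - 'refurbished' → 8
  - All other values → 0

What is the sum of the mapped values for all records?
38

Step 1: Apply mapping to each record
Step 2: Count by status:
  'new': 3 records × 4 = 12
  'used': 2 records × 2 = 4
  'damaged': 2 records × 7 = 14
  'refurbished': 1 records × 8 = 8
Step 3: Sum all mapped values = 38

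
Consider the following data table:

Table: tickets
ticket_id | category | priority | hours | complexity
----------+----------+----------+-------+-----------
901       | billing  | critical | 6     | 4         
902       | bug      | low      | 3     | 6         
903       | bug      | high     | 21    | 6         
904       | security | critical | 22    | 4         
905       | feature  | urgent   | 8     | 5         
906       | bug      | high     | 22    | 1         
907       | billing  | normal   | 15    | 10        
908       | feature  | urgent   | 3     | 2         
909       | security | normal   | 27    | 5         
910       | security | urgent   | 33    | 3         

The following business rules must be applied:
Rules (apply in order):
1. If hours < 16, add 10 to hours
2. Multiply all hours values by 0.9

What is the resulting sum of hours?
189.0

Step 1: Apply Rule 1 - Add 10 to records with hours < 16
  - 5 records affected: 35 + (5 × 10) = 85
  - Unaffected records: 125
  - Sum after Rule 1: 210
Step 2: Apply Rule 2 - Multiply all by 0.9
  - 210 × 0.9 = 189.0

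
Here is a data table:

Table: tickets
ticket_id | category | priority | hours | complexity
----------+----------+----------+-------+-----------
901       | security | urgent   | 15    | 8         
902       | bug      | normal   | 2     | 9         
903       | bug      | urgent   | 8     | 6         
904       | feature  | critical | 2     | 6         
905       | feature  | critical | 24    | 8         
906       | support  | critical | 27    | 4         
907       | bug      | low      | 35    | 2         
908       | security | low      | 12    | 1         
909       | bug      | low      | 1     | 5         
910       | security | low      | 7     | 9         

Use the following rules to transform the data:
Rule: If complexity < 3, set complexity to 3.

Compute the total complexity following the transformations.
61

Step 1: 2 records have complexity < 3
Step 2: These records originally summed to 3
Step 3: After setting to minimum: 2 × 3 = 6
Step 4: Unaffected records sum: 55
Step 5: Final sum = 6 + 55 = 61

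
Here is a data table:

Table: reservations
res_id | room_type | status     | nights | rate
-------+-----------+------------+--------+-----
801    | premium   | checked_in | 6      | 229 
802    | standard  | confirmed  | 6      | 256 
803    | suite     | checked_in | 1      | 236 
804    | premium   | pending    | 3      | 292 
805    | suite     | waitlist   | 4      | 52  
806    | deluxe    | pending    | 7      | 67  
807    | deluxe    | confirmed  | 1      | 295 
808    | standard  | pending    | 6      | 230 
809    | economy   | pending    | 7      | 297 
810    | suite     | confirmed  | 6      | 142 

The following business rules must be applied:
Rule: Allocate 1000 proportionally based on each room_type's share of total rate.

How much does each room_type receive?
deluxe: 172.71, economy: 141.7, premium: 248.57, standard: 231.87, suite: 205.15

Step 1: Calculate total rate = 2096
Step 2: Calculate each room_type's proportion:
  deluxe: 362/2096 = 17.27% → 172.71
  economy: 297/2096 = 14.17% → 141.7
  premium: 521/2096 = 24.86% → 248.57
  standard: 486/2096 = 23.19% → 231.87
  suite: 430/2096 = 20.52% → 205.15
Step 3: Verify: sum of allocations ≈ 1000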